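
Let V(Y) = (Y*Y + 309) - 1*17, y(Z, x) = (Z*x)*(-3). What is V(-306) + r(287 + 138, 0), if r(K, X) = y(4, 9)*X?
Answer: 93928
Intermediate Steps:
y(Z, x) = -3*Z*x
V(Y) = 292 + Y**2 (V(Y) = (Y**2 + 309) - 17 = (309 + Y**2) - 17 = 292 + Y**2)
r(K, X) = -108*X (r(K, X) = (-3*4*9)*X = -108*X)
V(-306) + r(287 + 138, 0) = (292 + (-306)**2) - 108*0 = (292 + 93636) + 0 = 93928 + 0 = 93928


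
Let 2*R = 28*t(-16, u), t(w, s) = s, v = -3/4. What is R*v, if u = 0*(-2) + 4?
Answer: -42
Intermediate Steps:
v = -3/4 (v = -3*1/4 = -3/4 ≈ -0.75000)
u = 4 (u = 0 + 4 = 4)
R = 56 (R = (28*4)/2 = (1/2)*112 = 56)
R*v = 56*(-3/4) = -42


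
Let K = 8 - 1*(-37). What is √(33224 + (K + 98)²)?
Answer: √53673 ≈ 231.67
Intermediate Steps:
K = 45 (K = 8 + 37 = 45)
√(33224 + (K + 98)²) = √(33224 + (45 + 98)²) = √(33224 + 143²) = √(33224 + 20449) = √53673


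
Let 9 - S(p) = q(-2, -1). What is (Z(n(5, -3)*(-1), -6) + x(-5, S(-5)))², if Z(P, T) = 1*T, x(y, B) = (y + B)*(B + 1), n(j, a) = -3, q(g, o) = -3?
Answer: 7225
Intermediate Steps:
S(p) = 12 (S(p) = 9 - 1*(-3) = 9 + 3 = 12)
x(y, B) = (1 + B)*(B + y) (x(y, B) = (B + y)*(1 + B) = (1 + B)*(B + y))
Z(P, T) = T
(Z(n(5, -3)*(-1), -6) + x(-5, S(-5)))² = (-6 + (12 - 5 + 12² + 12*(-5)))² = (-6 + (12 - 5 + 144 - 60))² = (-6 + 91)² = 85² = 7225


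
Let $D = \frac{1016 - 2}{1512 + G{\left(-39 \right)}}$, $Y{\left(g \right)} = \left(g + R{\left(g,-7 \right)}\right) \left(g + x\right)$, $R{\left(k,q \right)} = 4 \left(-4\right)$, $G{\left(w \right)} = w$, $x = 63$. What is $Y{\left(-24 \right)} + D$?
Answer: $- \frac{765622}{491} \approx -1559.3$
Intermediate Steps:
$R{\left(k,q \right)} = -16$
$Y{\left(g \right)} = \left(-16 + g\right) \left(63 + g\right)$ ($Y{\left(g \right)} = \left(g - 16\right) \left(g + 63\right) = \left(-16 + g\right) \left(63 + g\right)$)
$D = \frac{338}{491}$ ($D = \frac{1016 - 2}{1512 - 39} = \frac{1014}{1473} = 1014 \cdot \frac{1}{1473} = \frac{338}{491} \approx 0.68839$)
$Y{\left(-24 \right)} + D = \left(-1008 + \left(-24\right)^{2} + 47 \left(-24\right)\right) + \frac{338}{491} = \left(-1008 + 576 - 1128\right) + \frac{338}{491} = -1560 + \frac{338}{491} = - \frac{765622}{491}$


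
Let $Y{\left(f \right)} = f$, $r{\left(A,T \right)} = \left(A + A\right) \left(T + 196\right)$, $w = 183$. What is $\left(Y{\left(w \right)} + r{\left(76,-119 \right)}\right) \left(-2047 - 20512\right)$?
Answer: $-268158833$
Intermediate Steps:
$r{\left(A,T \right)} = 2 A \left(196 + T\right)$
$\left(Y{\left(w \right)} + r{\left(76,-119 \right)}\right) \left(-2047 - 20512\right) = \left(183 + 2 \cdot 76 \left(196 - 119\right)\right) \left(-2047 - 20512\right) = \left(183 + 2 \cdot 76 \cdot 77\right) \left(-22559\right) = \left(183 + 11704\right) \left(-22559\right) = 11887 \left(-22559\right) = -268158833$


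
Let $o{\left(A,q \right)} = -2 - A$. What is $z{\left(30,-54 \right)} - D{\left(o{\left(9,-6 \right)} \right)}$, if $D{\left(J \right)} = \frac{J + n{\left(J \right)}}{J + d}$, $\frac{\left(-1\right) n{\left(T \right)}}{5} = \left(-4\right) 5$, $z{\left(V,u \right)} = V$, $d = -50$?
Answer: $\frac{1919}{61} \approx 31.459$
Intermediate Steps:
$n{\left(T \right)} = 100$ ($n{\left(T \right)} = - 5 \left(\left(-4\right) 5\right) = \left(-5\right) \left(-20\right) = 100$)
$D{\left(J \right)} = \frac{100 + J}{-50 + J}$ ($D{\left(J \right)} = \frac{J + 100}{J - 50} = \frac{100 + J}{-50 + J}$)
$z{\left(30,-54 \right)} - D{\left(o{\left(9,-6 \right)} \right)} = 30 - \frac{100 - 11}{-50 - 11} = 30 - \frac{1}{-61} \cdot 89 = 30 - \left(- \frac{1}{61}\right) 89 = 30 - - \frac{89}{61} = 30 + \frac{89}{61} = \frac{1919}{61}$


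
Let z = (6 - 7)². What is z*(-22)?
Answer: -22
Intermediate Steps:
z = 1 (z = (-1)² = 1)
z*(-22) = 1*(-22) = -22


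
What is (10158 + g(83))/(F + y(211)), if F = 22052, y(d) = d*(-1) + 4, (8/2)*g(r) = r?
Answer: 479/1028 ≈ 0.46595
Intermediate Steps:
g(r) = r/4
y(d) = 4 - d (y(d) = -d + 4 = 4 - d)
(10158 + g(83))/(F + y(211)) = (10158 + (¼)*83)/(22052 + (4 - 1*211)) = (10158 + 83/4)/(22052 + (4 - 211)) = 40715/(4*(22052 - 207)) = (40715/4)/21845 = (40715/4)*(1/21845) = 479/1028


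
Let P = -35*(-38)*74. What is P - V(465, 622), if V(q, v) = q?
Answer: 97955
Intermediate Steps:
P = 98420 (P = 1330*74 = 98420)
P - V(465, 622) = 98420 - 1*465 = 98420 - 465 = 97955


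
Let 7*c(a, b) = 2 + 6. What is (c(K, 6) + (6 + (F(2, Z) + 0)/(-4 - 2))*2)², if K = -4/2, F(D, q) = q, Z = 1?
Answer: 72361/441 ≈ 164.08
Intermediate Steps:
K = -2 (K = (½)*(-4) = -2)
c(a, b) = 8/7 (c(a, b) = (2 + 6)/7 = (⅐)*8 = 8/7)
(c(K, 6) + (6 + (F(2, Z) + 0)/(-4 - 2))*2)² = (8/7 + (6 + (1 + 0)/(-4 - 2))*2)² = (8/7 + (6 + 1/(-6))*2)² = (8/7 + (6 + 1*(-⅙))*2)² = (8/7 + (6 - ⅙)*2)² = (8/7 + (35/6)*2)² = (8/7 + 35/3)² = (269/21)² = 72361/441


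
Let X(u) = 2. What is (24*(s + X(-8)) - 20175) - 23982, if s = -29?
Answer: -44805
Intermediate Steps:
(24*(s + X(-8)) - 20175) - 23982 = (24*(-29 + 2) - 20175) - 23982 = (24*(-27) - 20175) - 23982 = (-648 - 20175) - 23982 = -20823 - 23982 = -44805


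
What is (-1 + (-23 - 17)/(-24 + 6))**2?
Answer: 121/81 ≈ 1.4938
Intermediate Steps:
(-1 + (-23 - 17)/(-24 + 6))**2 = (-1 - 40/(-18))**2 = (-1 - 40*(-1/18))**2 = (-1 + 20/9)**2 = (11/9)**2 = 121/81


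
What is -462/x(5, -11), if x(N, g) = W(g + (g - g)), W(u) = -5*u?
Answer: -42/5 ≈ -8.4000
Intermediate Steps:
x(N, g) = -5*g (x(N, g) = -5*(g + (g - g)) = -5*(g + 0) = -5*g)
-462/x(5, -11) = -462/((-5*(-11))) = -462/55 = -462*1/55 = -42/5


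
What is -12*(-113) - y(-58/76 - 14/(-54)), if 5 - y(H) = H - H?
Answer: 1351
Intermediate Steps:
y(H) = 5 (y(H) = 5 - (H - H) = 5 - 1*0 = 5 + 0 = 5)
-12*(-113) - y(-58/76 - 14/(-54)) = -12*(-113) - 1*5 = 1356 - 5 = 1351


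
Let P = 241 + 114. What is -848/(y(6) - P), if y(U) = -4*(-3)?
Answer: 848/343 ≈ 2.4723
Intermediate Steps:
y(U) = 12
P = 355
-848/(y(6) - P) = -848/(12 - 1*355) = -848/(12 - 355) = -848/(-343) = -848*(-1/343) = 848/343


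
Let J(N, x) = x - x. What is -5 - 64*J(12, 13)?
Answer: -5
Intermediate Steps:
J(N, x) = 0
-5 - 64*J(12, 13) = -5 - 64*0 = -5 + 0 = -5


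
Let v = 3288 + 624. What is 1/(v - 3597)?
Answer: 1/315 ≈ 0.0031746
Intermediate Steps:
v = 3912
1/(v - 3597) = 1/(3912 - 3597) = 1/315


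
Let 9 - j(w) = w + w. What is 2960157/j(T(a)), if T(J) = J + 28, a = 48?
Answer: -2960157/143 ≈ -20700.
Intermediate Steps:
T(J) = 28 + J
j(w) = 9 - 2*w (j(w) = 9 - (w + w) = 9 - 2*w)
2960157/j(T(a)) = 2960157/(9 - 2*(28 + 48)) = 2960157/(9 - 2*76) = 2960157/(9 - 152) = 2960157/(-143) = 2960157*(-1/143) = -2960157/143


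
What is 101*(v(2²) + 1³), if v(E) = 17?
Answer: 1818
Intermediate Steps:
101*(v(2²) + 1³) = 101*(17 + 1³) = 101*(17 + 1) = 101*18 = 1818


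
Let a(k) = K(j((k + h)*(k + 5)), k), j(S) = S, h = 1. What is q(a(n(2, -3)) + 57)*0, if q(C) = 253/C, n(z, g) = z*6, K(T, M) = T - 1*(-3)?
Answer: 0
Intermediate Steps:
K(T, M) = 3 + T (K(T, M) = T + 3 = 3 + T)
n(z, g) = 6*z
a(k) = 3 + (1 + k)*(5 + k) (a(k) = 3 + (k + 1)*(k + 5) = 3 + (1 + k)*(5 + k))
q(a(n(2, -3)) + 57)*0 = (253/((8 + (6*2)**2 + 6*(6*2)) + 57))*0 = (253/((8 + 12**2 + 6*12) + 57))*0 = (253/((8 + 144 + 72) + 57))*0 = (253/(224 + 57))*0 = (253/281)*0 = 0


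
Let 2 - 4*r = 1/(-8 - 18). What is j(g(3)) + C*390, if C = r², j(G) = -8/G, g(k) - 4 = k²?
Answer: 41879/416 ≈ 100.67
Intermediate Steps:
r = 53/104 (r = ½ - 1/(4*(-8 - 18)) = ½ - ¼/(-26) = ½ - ¼*(-1/26) = ½ + 1/104 = 53/104 ≈ 0.50961)
g(k) = 4 + k²
C = 2809/10816 (C = (53/104)² = 2809/10816 ≈ 0.25971)
j(g(3)) + C*390 = -8/(4 + 3²) + (2809/10816)*390 = -8/(4 + 9) + 42135/416 = -8/13 + 42135/416 = 41879/416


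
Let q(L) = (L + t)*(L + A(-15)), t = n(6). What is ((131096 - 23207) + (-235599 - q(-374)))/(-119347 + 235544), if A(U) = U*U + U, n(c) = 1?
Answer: -188882/116197 ≈ -1.6255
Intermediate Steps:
A(U) = U + U² (A(U) = U² + U = U + U²)
t = 1
q(L) = (1 + L)*(210 + L) (q(L) = (L + 1)*(L - 15*(1 - 15)) = (1 + L)*(L - 15*(-14)) = (1 + L)*(L + 210) = (1 + L)*(210 + L))
((131096 - 23207) + (-235599 - q(-374)))/(-119347 + 235544) = ((131096 - 23207) + (-235599 - (210 + (-374)² + 211*(-374))))/(-119347 + 235544) = (107889 + (-235599 - (210 + 139876 - 78914)))/116197 = (107889 + (-235599 - 1*61172))*(1/116197) = (107889 + (-235599 - 61172))*(1/116197) = (107889 - 296771)*(1/116197) = -188882*1/116197 = -188882/116197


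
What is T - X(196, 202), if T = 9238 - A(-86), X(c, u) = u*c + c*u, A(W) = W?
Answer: -69860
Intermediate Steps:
X(c, u) = 2*c*u (X(c, u) = c*u + c*u = 2*c*u)
T = 9324 (T = 9238 - 1*(-86) = 9238 + 86 = 9324)
T - X(196, 202) = 9324 - 2*196*202 = 9324 - 1*79184 = 9324 - 79184 = -69860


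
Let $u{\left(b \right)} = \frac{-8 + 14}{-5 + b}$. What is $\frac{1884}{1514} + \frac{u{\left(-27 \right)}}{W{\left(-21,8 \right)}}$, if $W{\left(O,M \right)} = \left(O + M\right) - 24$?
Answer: $\frac{559935}{448144} \approx 1.2495$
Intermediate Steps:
$W{\left(O,M \right)} = -24 + M + O$ ($W{\left(O,M \right)} = \left(M + O\right) - 24 = -24 + M + O$)
$u{\left(b \right)} = \frac{6}{-5 + b}$
$\frac{1884}{1514} + \frac{u{\left(-27 \right)}}{W{\left(-21,8 \right)}} = \frac{1884}{1514} + \frac{6 \frac{1}{-5 - 27}}{-24 + 8 - 21} = 1884 \cdot \frac{1}{1514} + \frac{6 \frac{1}{-32}}{-37} = \frac{942}{757} + 6 \left(- \frac{1}{32}\right) \left(- \frac{1}{37}\right) = \frac{942}{757} - - \frac{3}{592} = \frac{942}{757} + \frac{3}{592} = \frac{559935}{448144}$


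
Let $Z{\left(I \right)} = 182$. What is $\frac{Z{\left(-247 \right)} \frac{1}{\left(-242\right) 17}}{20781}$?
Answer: $- \frac{91}{42746517} \approx -2.1288 \cdot 10^{-6}$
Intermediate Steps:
$\frac{Z{\left(-247 \right)} \frac{1}{\left(-242\right) 17}}{20781} = \frac{182 \frac{1}{\left(-242\right) 17}}{20781} = \frac{182}{-4114} \cdot \frac{1}{20781} = 182 \left(- \frac{1}{4114}\right) \frac{1}{20781} = \left(- \frac{91}{2057}\right) \frac{1}{20781} = - \frac{91}{42746517}$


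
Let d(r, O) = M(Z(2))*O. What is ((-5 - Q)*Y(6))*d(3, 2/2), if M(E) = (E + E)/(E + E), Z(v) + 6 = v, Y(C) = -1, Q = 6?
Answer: 11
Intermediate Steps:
Z(v) = -6 + v
M(E) = 1 (M(E) = (2*E)/((2*E)) = (2*E)*(1/(2*E)) = 1)
d(r, O) = O (d(r, O) = 1*O = O)
((-5 - Q)*Y(6))*d(3, 2/2) = ((-5 - 1*6)*(-1))*(2/2) = ((-5 - 6)*(-1))*(2*(½)) = -11*(-1)*1 = 11*1 = 11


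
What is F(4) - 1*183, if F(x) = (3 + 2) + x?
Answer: -174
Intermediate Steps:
F(x) = 5 + x
F(4) - 1*183 = (5 + 4) - 1*183 = 9 - 183 = -174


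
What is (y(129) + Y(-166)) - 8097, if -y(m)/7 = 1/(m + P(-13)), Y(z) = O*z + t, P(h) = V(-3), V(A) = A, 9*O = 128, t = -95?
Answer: -189953/18 ≈ -10553.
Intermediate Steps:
O = 128/9 (O = (⅑)*128 = 128/9 ≈ 14.222)
P(h) = -3
Y(z) = -95 + 128*z/9 (Y(z) = 128*z/9 - 95 = -95 + 128*z/9)
y(m) = -7/(-3 + m) (y(m) = -7/(m - 3) = -7/(-3 + m))
(y(129) + Y(-166)) - 8097 = (-7/(-3 + 129) + (-95 + (128/9)*(-166))) - 8097 = (-7/126 + (-95 - 21248/9)) - 8097 = (-7*1/126 - 22103/9) - 8097 = (-1/18 - 22103/9) - 8097 = -44207/18 - 8097 = -189953/18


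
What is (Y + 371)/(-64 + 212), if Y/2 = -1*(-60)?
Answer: 491/148 ≈ 3.3176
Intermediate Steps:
Y = 120 (Y = 2*(-1*(-60)) = 2*60 = 120)
(Y + 371)/(-64 + 212) = (120 + 371)/(-64 + 212) = 491/148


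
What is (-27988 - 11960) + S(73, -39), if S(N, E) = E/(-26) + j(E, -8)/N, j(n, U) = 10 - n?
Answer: -5832091/146 ≈ -39946.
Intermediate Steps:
S(N, E) = -E/26 + (10 - E)/N (S(N, E) = E/(-26) + (10 - E)/N = E*(-1/26) + (10 - E)/N = -E/26 + (10 - E)/N)
(-27988 - 11960) + S(73, -39) = (-27988 - 11960) + (10 - 1*(-39) - 1/26*(-39)*73)/73 = -39948 + (10 + 39 + 219/2)/73 = -39948 + (1/73)*(317/2) = -39948 + 317/146 = -5832091/146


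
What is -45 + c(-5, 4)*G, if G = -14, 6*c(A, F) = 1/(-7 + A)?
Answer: -1613/36 ≈ -44.806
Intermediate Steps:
c(A, F) = 1/(6*(-7 + A))
-45 + c(-5, 4)*G = -45 + (1/(6*(-7 - 5)))*(-14) = -45 + ((1/6)/(-12))*(-14) = -45 + ((1/6)*(-1/12))*(-14) = -45 - 1/72*(-14) = -45 + 7/36 = -1613/36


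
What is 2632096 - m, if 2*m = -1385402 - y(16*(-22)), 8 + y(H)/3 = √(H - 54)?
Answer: 3324785 + 3*I*√406/2 ≈ 3.3248e+6 + 30.224*I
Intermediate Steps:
y(H) = -24 + 3*√(-54 + H) (y(H) = -24 + 3*√(H - 54) = -24 + 3*√(-54 + H))
m = -692689 - 3*I*√406/2 (m = (-1385402 - (-24 + 3*√(-54 + 16*(-22))))/2 = (-1385402 - (-24 + 3*√(-54 - 352)))/2 = (-1385402 - (-24 + 3*√(-406)))/2 = (-1385402 - (-24 + 3*(I*√406)))/2 = (-1385402 - (-24 + 3*I*√406))/2 = (-1385402 + (24 - 3*I*√406))/2 = (-1385378 - 3*I*√406)/2 = -692689 - 3*I*√406/2 ≈ -6.9269e+5 - 30.224*I)
2632096 - m = 2632096 - (-692689 - 3*I*√406/2) = 2632096 + (692689 + 3*I*√406/2) = 3324785 + 3*I*√406/2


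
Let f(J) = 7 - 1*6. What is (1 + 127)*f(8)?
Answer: 128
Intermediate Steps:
f(J) = 1 (f(J) = 7 - 6 = 1)
(1 + 127)*f(8) = (1 + 127)*1 = 128*1 = 128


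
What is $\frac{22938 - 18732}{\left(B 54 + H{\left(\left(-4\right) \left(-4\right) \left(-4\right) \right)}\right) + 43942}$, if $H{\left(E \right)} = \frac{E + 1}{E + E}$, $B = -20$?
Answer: $\frac{538368}{5486399} \approx 0.098128$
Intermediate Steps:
$H{\left(E \right)} = \frac{1 + E}{2 E}$
$\frac{22938 - 18732}{\left(B 54 + H{\left(\left(-4\right) \left(-4\right) \left(-4\right) \right)}\right) + 43942} = \frac{22938 - 18732}{\left(\left(-20\right) 54 + \frac{1 + \left(-4\right) \left(-4\right) \left(-4\right)}{2 \left(-4\right) \left(-4\right) \left(-4\right)}\right) + 43942} = \frac{4206}{\left(-1080 + \frac{1 + 16 \left(-4\right)}{2 \cdot 16 \left(-4\right)}\right) + 43942} = \frac{4206}{\left(-1080 + \frac{1 - 64}{2 \left(-64\right)}\right) + 43942} = \frac{4206}{\left(-1080 + \frac{1}{2} \left(- \frac{1}{64}\right) \left(-63\right)\right) + 43942} = \frac{4206}{\left(-1080 + \frac{63}{128}\right) + 43942} = \frac{4206}{- \frac{138177}{128} + 43942} = \frac{4206}{\frac{5486399}{128}} = 4206 \cdot \frac{128}{5486399} = \frac{538368}{5486399}$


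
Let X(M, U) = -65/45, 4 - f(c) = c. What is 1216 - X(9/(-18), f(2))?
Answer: 10957/9 ≈ 1217.4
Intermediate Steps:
f(c) = 4 - c
X(M, U) = -13/9 (X(M, U) = -65*1/45 = -13/9)
1216 - X(9/(-18), f(2)) = 1216 - 1*(-13/9) = 1216 + 13/9 = 10957/9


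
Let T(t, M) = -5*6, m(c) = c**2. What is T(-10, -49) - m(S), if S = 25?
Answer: -655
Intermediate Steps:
T(t, M) = -30
T(-10, -49) - m(S) = -30 - 1*25**2 = -30 - 1*625 = -30 - 625 = -655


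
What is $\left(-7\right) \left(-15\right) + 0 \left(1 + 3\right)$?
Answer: $105$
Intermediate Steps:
$\left(-7\right) \left(-15\right) + 0 \left(1 + 3\right) = 105 + 0 \cdot 4 = 105 + 0 = 105$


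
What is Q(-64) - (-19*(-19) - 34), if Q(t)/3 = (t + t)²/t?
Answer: -1095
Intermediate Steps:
Q(t) = 12*t (Q(t) = 3*((t + t)²/t) = 3*((2*t)²/t) = 3*((4*t²)/t) = 3*(4*t) = 12*t)
Q(-64) - (-19*(-19) - 34) = 12*(-64) - (-19*(-19) - 34) = -768 - (361 - 34) = -768 - 1*327 = -768 - 327 = -1095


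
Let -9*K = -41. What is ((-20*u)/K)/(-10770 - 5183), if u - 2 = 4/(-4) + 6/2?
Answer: 720/654073 ≈ 0.0011008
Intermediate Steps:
K = 41/9 (K = -1/9*(-41) = 41/9 ≈ 4.5556)
u = 4 (u = 2 + (4/(-4) + 6/2) = 2 + (4*(-1/4) + 6*(1/2)) = 2 + (-1 + 3) = 2 + 2 = 4)
((-20*u)/K)/(-10770 - 5183) = ((-20*4)/(41/9))/(-10770 - 5183) = -80*9/41/(-15953) = -720/41*(-1/15953) = 720/654073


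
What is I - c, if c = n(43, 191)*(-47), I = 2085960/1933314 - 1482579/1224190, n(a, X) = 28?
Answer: 519053664107359/394457277610 ≈ 1315.9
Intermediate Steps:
I = -52113227401/394457277610 (I = 2085960*(1/1933314) - 1482579*1/1224190 = 347660/322219 - 1482579/1224190 = -52113227401/394457277610 ≈ -0.13211)
c = -1316 (c = 28*(-47) = -1316)
I - c = -52113227401/394457277610 - 1*(-1316) = -52113227401/394457277610 + 1316 = 519053664107359/394457277610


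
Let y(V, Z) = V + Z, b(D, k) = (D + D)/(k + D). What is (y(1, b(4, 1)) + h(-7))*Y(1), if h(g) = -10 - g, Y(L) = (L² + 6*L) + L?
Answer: -16/5 ≈ -3.2000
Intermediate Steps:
Y(L) = L² + 7*L
b(D, k) = 2*D/(D + k) (b(D, k) = (2*D)/(D + k) = 2*D/(D + k))
(y(1, b(4, 1)) + h(-7))*Y(1) = ((1 + 2*4/(4 + 1)) + (-10 - 1*(-7)))*(1*(7 + 1)) = ((1 + 2*4/5) + (-10 + 7))*(1*8) = ((1 + 2*4*(⅕)) - 3)*8 = ((1 + 8/5) - 3)*8 = (13/5 - 3)*8 = -⅖*8 = -16/5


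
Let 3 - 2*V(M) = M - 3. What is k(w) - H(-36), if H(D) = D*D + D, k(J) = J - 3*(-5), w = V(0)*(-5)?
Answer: -1260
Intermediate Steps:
V(M) = 3 - M/2 (V(M) = 3/2 - (M - 3)/2 = 3/2 - (-3 + M)/2 = 3/2 + (3/2 - M/2) = 3 - M/2)
w = -15 (w = (3 - 1/2*0)*(-5) = (3 + 0)*(-5) = 3*(-5) = -15)
k(J) = 15 + J (k(J) = J + 15 = 15 + J)
H(D) = D + D**2 (H(D) = D**2 + D = D + D**2)
k(w) - H(-36) = (15 - 15) - (-36)*(1 - 36) = 0 - (-36)*(-35) = 0 - 1*1260 = 0 - 1260 = -1260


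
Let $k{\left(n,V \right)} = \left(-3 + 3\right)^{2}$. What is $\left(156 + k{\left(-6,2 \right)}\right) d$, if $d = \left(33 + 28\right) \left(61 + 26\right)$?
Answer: $827892$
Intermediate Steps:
$d = 5307$ ($d = 61 \cdot 87 = 5307$)
$k{\left(n,V \right)} = 0$ ($k{\left(n,V \right)} = 0^{2} = 0$)
$\left(156 + k{\left(-6,2 \right)}\right) d = \left(156 + 0\right) 5307 = 156 \cdot 5307 = 827892$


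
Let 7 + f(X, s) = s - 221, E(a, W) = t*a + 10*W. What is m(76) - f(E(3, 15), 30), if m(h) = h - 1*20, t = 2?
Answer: 254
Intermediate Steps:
E(a, W) = 2*a + 10*W
f(X, s) = -228 + s (f(X, s) = -7 + (s - 221) = -7 + (-221 + s) = -228 + s)
m(h) = -20 + h (m(h) = h - 20 = -20 + h)
m(76) - f(E(3, 15), 30) = (-20 + 76) - (-228 + 30) = 56 - 1*(-198) = 56 + 198 = 254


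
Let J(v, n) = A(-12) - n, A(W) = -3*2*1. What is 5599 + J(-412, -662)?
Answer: 6255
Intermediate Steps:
A(W) = -6 (A(W) = -6*1 = -6)
J(v, n) = -6 - n
5599 + J(-412, -662) = 5599 + (-6 - 1*(-662)) = 5599 + (-6 + 662) = 5599 + 656 = 6255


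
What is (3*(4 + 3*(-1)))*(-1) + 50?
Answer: 47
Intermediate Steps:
(3*(4 + 3*(-1)))*(-1) + 50 = (3*(4 - 3))*(-1) + 50 = (3*1)*(-1) + 50 = 3*(-1) + 50 = -3 + 50 = 47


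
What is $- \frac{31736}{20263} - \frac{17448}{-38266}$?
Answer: $- \frac{430430476}{387691979} \approx -1.1102$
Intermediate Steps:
$- \frac{31736}{20263} - \frac{17448}{-38266} = \left(-31736\right) \frac{1}{20263} - - \frac{8724}{19133} = - \frac{31736}{20263} + \frac{8724}{19133} = - \frac{430430476}{387691979}$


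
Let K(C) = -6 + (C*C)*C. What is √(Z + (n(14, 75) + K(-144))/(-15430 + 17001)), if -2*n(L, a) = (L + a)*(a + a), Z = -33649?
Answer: 2*I*√21937147081/1571 ≈ 188.56*I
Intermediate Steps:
K(C) = -6 + C³ (K(C) = -6 + C²*C = -6 + C³)
n(L, a) = -a*(L + a) (n(L, a) = -(L + a)*(a + a)/2 = -(L + a)*2*a/2 = -a*(L + a))
√(Z + (n(14, 75) + K(-144))/(-15430 + 17001)) = √(-33649 + (-1*75*(14 + 75) + (-6 + (-144)³))/(-15430 + 17001)) = √(-33649 + (-1*75*89 + (-6 - 2985984))/1571) = √(-33649 + (-6675 - 2985990)*(1/1571)) = √(-33649 - 2992665*1/1571) = √(-33649 - 2992665/1571) = √(-55855244/1571) = 2*I*√21937147081/1571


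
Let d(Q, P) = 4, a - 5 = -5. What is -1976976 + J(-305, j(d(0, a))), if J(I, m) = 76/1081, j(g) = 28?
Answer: -2137110980/1081 ≈ -1.9770e+6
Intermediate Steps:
a = 0 (a = 5 - 5 = 0)
J(I, m) = 76/1081 (J(I, m) = 76*(1/1081) = 76/1081)
-1976976 + J(-305, j(d(0, a))) = -1976976 + 76/1081 = -2137110980/1081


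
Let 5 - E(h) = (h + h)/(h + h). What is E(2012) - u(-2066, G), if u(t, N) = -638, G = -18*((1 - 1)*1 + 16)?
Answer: 642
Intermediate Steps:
G = -288 (G = -18*(0*1 + 16) = -18*(0 + 16) = -18*16 = -288)
E(h) = 4 (E(h) = 5 - (h + h)/(h + h) = 5 - 2*h/(2*h) = 5 - 2*h*1/(2*h) = 5 - 1*1 = 5 - 1 = 4)
E(2012) - u(-2066, G) = 4 - 1*(-638) = 4 + 638 = 642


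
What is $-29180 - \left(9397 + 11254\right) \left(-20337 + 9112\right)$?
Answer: $231778295$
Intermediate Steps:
$-29180 - \left(9397 + 11254\right) \left(-20337 + 9112\right) = -29180 - 20651 \left(-11225\right) = -29180 - -231807475 = -29180 + 231807475 = 231778295$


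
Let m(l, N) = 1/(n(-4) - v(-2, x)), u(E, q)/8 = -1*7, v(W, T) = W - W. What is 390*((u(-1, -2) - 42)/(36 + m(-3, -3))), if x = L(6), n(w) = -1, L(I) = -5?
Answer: -1092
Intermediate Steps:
x = -5
v(W, T) = 0
u(E, q) = -56 (u(E, q) = 8*(-1*7) = 8*(-7) = -56)
m(l, N) = -1 (m(l, N) = 1/(-1 - 1*0) = 1/(-1 + 0) = 1/(-1) = -1)
390*((u(-1, -2) - 42)/(36 + m(-3, -3))) = 390*((-56 - 42)/(36 - 1)) = 390*(-98/35) = 390*(-98*1/35) = 390*(-14/5) = -1092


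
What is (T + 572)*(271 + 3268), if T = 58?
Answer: 2229570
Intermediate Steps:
(T + 572)*(271 + 3268) = (58 + 572)*(271 + 3268) = 630*3539 = 2229570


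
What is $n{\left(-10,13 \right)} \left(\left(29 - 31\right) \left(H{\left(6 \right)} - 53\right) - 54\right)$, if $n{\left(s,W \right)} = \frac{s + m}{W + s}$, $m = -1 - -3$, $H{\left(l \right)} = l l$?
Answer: $\frac{160}{3} \approx 53.333$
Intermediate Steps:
$H{\left(l \right)} = l^{2}$
$m = 2$ ($m = -1 + 3 = 2$)
$n{\left(s,W \right)} = \frac{2 + s}{W + s}$ ($n{\left(s,W \right)} = \frac{s + 2}{W + s} = \frac{2 + s}{W + s}$)
$n{\left(-10,13 \right)} \left(\left(29 - 31\right) \left(H{\left(6 \right)} - 53\right) - 54\right) = \frac{2 - 10}{13 - 10} \left(\left(29 - 31\right) \left(6^{2} - 53\right) - 54\right) = \frac{1}{3} \left(-8\right) \left(- 2 \left(36 - 53\right) - 54\right) = \frac{1}{3} \left(-8\right) \left(\left(-2\right) \left(-17\right) - 54\right) = - \frac{8 \left(34 - 54\right)}{3} = \left(- \frac{8}{3}\right) \left(-20\right) = \frac{160}{3}$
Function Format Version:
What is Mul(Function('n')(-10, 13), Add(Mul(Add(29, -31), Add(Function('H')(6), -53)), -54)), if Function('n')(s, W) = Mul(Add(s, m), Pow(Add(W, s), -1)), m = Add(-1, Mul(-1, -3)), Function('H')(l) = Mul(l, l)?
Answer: Rational(160, 3) ≈ 53.333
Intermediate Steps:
Function('H')(l) = Pow(l, 2)
m = 2 (m = Add(-1, 3) = 2)
Function('n')(s, W) = Mul(Pow(Add(W, s), -1), Add(2, s)) (Function('n')(s, W) = Mul(Add(s, 2), Pow(Add(W, s), -1)) = Mul(Add(2, s), Pow(Add(W, s), -1)) = Mul(Pow(Add(W, s), -1), Add(2, s)))
Mul(Function('n')(-10, 13), Add(Mul(Add(29, -31), Add(Function('H')(6), -53)), -54)) = Mul(Mul(Pow(Add(13, -10), -1), Add(2, -10)), Add(Mul(Add(29, -31), Add(Pow(6, 2), -53)), -54)) = Mul(Mul(Pow(3, -1), -8), Add(Mul(-2, Add(36, -53)), -54)) = Mul(Mul(Rational(1, 3), -8), Add(Mul(-2, -17), -54)) = Mul(Rational(-8, 3), Add(34, -54)) = Mul(Rational(-8, 3), -20) = Rational(160, 3)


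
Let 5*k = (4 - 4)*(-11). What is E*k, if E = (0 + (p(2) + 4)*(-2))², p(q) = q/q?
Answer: 0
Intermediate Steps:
p(q) = 1
k = 0 (k = ((4 - 4)*(-11))/5 = (0*(-11))/5 = (⅕)*0 = 0)
E = 100 (E = (0 + (1 + 4)*(-2))² = (0 + 5*(-2))² = (0 - 10)² = (-10)² = 100)
E*k = 100*0 = 0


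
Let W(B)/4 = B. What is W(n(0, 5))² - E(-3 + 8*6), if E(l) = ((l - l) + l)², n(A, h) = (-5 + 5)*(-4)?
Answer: -2025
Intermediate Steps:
n(A, h) = 0 (n(A, h) = 0*(-4) = 0)
W(B) = 4*B
E(l) = l² (E(l) = (0 + l)² = l²)
W(n(0, 5))² - E(-3 + 8*6) = (4*0)² - (-3 + 8*6)² = 0² - (-3 + 48)² = 0 - 1*45² = 0 - 1*2025 = 0 - 2025 = -2025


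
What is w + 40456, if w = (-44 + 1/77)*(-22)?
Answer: 289966/7 ≈ 41424.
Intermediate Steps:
w = 6774/7 (w = (-44 + 1/77)*(-22) = -3387/77*(-22) = 6774/7 ≈ 967.71)
w + 40456 = 6774/7 + 40456 = 289966/7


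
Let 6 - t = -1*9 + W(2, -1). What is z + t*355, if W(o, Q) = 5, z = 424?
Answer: 3974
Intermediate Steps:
t = 10 (t = 6 - (-1*9 + 5) = 6 - (-9 + 5) = 6 - 1*(-4) = 6 + 4 = 10)
z + t*355 = 424 + 10*355 = 424 + 3550 = 3974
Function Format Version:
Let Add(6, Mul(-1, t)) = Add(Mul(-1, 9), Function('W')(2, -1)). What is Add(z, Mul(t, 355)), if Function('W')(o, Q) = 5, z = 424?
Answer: 3974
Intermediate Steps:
t = 10 (t = Add(6, Mul(-1, Add(Mul(-1, 9), 5))) = Add(6, Mul(-1, Add(-9, 5))) = Add(6, Mul(-1, -4)) = Add(6, 4) = 10)
Add(z, Mul(t, 355)) = Add(424, Mul(10, 355)) = Add(424, 3550) = 3974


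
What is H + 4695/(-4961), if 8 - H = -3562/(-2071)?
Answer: 54799421/10274231 ≈ 5.3337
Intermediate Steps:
H = 13006/2071 (H = 8 - (-3562)/(-2071) = 8 - (-3562)*(-1)/2071 = 8 - 1*3562/2071 = 8 - 3562/2071 = 13006/2071 ≈ 6.2801)
H + 4695/(-4961) = 13006/2071 + 4695/(-4961) = 13006/2071 + 4695*(-1/4961) = 13006/2071 - 4695/4961 = 54799421/10274231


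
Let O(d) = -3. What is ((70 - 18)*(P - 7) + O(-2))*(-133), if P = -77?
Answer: 581343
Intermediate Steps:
((70 - 18)*(P - 7) + O(-2))*(-133) = ((70 - 18)*(-77 - 7) - 3)*(-133) = (52*(-84) - 3)*(-133) = (-4368 - 3)*(-133) = -4371*(-133) = 581343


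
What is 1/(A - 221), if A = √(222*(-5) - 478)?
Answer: -221/50429 - 2*I*√397/50429 ≈ -0.0043824 - 0.00079021*I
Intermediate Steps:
A = 2*I*√397 (A = √(-1110 - 478) = √(-1588) = 2*I*√397 ≈ 39.85*I)
1/(A - 221) = 1/(2*I*√397 - 221) = 1/(-221 + 2*I*√397)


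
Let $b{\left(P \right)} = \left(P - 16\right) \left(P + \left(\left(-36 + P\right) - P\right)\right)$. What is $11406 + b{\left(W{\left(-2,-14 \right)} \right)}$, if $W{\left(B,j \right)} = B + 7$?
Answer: $11747$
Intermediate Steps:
$W{\left(B,j \right)} = 7 + B$
$b{\left(P \right)} = \left(-36 + P\right) \left(-16 + P\right)$ ($b{\left(P \right)} = \left(-16 + P\right) \left(P - 36\right) = \left(-16 + P\right) \left(-36 + P\right) = \left(-36 + P\right) \left(-16 + P\right)$)
$11406 + b{\left(W{\left(-2,-14 \right)} \right)} = 11406 + \left(576 + \left(7 - 2\right)^{2} - 52 \left(7 - 2\right)\right) = 11406 + \left(576 + 5^{2} - 260\right) = 11406 + \left(576 + 25 - 260\right) = 11406 + 341 = 11747$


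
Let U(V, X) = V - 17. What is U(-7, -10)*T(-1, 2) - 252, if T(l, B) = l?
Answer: -228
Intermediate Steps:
U(V, X) = -17 + V
U(-7, -10)*T(-1, 2) - 252 = (-17 - 7)*(-1) - 252 = -24*(-1) - 252 = 24 - 252 = -228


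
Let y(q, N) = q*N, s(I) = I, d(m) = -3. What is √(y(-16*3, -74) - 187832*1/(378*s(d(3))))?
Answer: 10*√147553/63 ≈ 60.972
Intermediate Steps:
y(q, N) = N*q
√(y(-16*3, -74) - 187832*1/(378*s(d(3)))) = √(-(-1184)*3 - 187832/(-3*14*27)) = √(-74*(-48) - 187832/((-42*27))) = √(3552 - 187832/(-1134)) = √(3552 - 187832*(-1/1134)) = √(3552 + 93916/567) = √(2107900/567) = 10*√147553/63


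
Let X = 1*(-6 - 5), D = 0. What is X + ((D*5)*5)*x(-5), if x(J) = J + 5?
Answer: -11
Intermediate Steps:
x(J) = 5 + J
X = -11 (X = 1*(-11) = -11)
X + ((D*5)*5)*x(-5) = -11 + ((0*5)*5)*(5 - 5) = -11 + (0*5)*0 = -11 + 0*0 = -11 + 0 = -11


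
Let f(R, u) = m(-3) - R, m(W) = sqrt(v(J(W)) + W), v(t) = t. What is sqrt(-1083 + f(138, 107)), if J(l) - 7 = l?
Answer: 2*I*sqrt(305) ≈ 34.928*I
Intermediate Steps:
J(l) = 7 + l
m(W) = sqrt(7 + 2*W) (m(W) = sqrt((7 + W) + W) = sqrt(7 + 2*W))
f(R, u) = 1 - R (f(R, u) = sqrt(7 + 2*(-3)) - R = sqrt(7 - 6) - R = sqrt(1) - R = 1 - R)
sqrt(-1083 + f(138, 107)) = sqrt(-1083 + (1 - 1*138)) = sqrt(-1083 + (1 - 138)) = sqrt(-1083 - 137) = sqrt(-1220) = 2*I*sqrt(305)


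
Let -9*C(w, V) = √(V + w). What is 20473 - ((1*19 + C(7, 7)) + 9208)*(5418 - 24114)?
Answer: 172528465 - 6232*√14/3 ≈ 1.7252e+8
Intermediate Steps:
C(w, V) = -√(V + w)/9
20473 - ((1*19 + C(7, 7)) + 9208)*(5418 - 24114) = 20473 - ((1*19 - √(7 + 7)/9) + 9208)*(5418 - 24114) = 20473 - ((19 - √14/9) + 9208)*(-18696) = 20473 - (9227 - √14/9)*(-18696) = 20473 - (-172507992 + 6232*√14/3) = 20473 + (172507992 - 6232*√14/3) = 172528465 - 6232*√14/3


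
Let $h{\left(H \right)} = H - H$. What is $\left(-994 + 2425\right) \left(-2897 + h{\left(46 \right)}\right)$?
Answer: $-4145607$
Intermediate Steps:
$h{\left(H \right)} = 0$
$\left(-994 + 2425\right) \left(-2897 + h{\left(46 \right)}\right) = \left(-994 + 2425\right) \left(-2897 + 0\right) = 1431 \left(-2897\right) = -4145607$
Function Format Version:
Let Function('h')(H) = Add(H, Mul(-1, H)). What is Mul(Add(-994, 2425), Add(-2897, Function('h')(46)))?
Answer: -4145607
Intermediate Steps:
Function('h')(H) = 0
Mul(Add(-994, 2425), Add(-2897, Function('h')(46))) = Mul(Add(-994, 2425), Add(-2897, 0)) = Mul(1431, -2897) = -4145607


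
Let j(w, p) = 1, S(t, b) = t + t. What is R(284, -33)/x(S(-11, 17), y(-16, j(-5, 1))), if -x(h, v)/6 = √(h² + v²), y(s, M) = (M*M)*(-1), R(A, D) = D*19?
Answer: 209*√485/970 ≈ 4.7451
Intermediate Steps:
S(t, b) = 2*t
R(A, D) = 19*D
y(s, M) = -M² (y(s, M) = M²*(-1) = -M²)
x(h, v) = -6*√(h² + v²)
R(284, -33)/x(S(-11, 17), y(-16, j(-5, 1))) = (19*(-33))/((-6*√((2*(-11))² + (-1*1²)²))) = -627*(-1/(6*√((-22)² + (-1*1)²))) = -627*(-1/(6*√(484 + (-1)²))) = -627*(-1/(6*√(484 + 1))) = -627*(-√485/2910) = -(-209)*√485/970 = 209*√485/970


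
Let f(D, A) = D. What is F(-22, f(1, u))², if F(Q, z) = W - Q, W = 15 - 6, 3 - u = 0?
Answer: 961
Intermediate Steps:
u = 3 (u = 3 - 1*0 = 3 + 0 = 3)
W = 9
F(Q, z) = 9 - Q
F(-22, f(1, u))² = (9 - 1*(-22))² = (9 + 22)² = 31² = 961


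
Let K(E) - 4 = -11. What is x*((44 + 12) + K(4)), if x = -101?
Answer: -4949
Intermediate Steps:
K(E) = -7 (K(E) = 4 - 11 = -7)
x*((44 + 12) + K(4)) = -101*((44 + 12) - 7) = -101*(56 - 7) = -101*49 = -4949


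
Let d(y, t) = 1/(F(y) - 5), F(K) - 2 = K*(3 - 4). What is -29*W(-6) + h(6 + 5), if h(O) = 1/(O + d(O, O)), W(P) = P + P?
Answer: 53258/153 ≈ 348.09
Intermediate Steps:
F(K) = 2 - K (F(K) = 2 + K*(3 - 4) = 2 + K*(-1) = 2 - K)
d(y, t) = 1/(-3 - y) (d(y, t) = 1/((2 - y) - 5) = 1/(-3 - y))
W(P) = 2*P
h(O) = 1/(O - 1/(3 + O))
-29*W(-6) + h(6 + 5) = -58*(-6) + (3 + (6 + 5))/(-1 + (6 + 5)*(3 + (6 + 5))) = -29*(-12) + (3 + 11)/(-1 + 11*(3 + 11)) = 348 + 14/(-1 + 11*14) = 348 + 14/(-1 + 154) = 348 + 14/153 = 53258/153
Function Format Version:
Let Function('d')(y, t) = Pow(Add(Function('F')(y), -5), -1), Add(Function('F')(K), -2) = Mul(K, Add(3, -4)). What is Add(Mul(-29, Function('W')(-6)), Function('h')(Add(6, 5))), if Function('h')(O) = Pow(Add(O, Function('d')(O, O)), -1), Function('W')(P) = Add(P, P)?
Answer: Rational(53258, 153) ≈ 348.09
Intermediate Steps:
Function('F')(K) = Add(2, Mul(-1, K)) (Function('F')(K) = Add(2, Mul(K, Add(3, -4))) = Add(2, Mul(K, -1)) = Add(2, Mul(-1, K)))
Function('d')(y, t) = Pow(Add(-3, Mul(-1, y)), -1) (Function('d')(y, t) = Pow(Add(Add(2, Mul(-1, y)), -5), -1) = Pow(Add(-3, Mul(-1, y)), -1))
Function('W')(P) = Mul(2, P)
Function('h')(O) = Pow(Add(O, Mul(-1, Pow(Add(3, O), -1))), -1)
Add(Mul(-29, Function('W')(-6)), Function('h')(Add(6, 5))) = Add(Mul(-29, Mul(2, -6)), Mul(Pow(Add(-1, Mul(Add(6, 5), Add(3, Add(6, 5)))), -1), Add(3, Add(6, 5)))) = Add(Mul(-29, -12), Mul(Pow(Add(-1, Mul(11, Add(3, 11))), -1), Add(3, 11))) = Add(348, Mul(Pow(Add(-1, Mul(11, 14)), -1), 14)) = Add(348, Mul(Pow(Add(-1, 154), -1), 14)) = Add(348, Mul(Pow(153, -1), 14)) = Add(348, Mul(Rational(1, 153), 14)) = Add(348, Rational(14, 153)) = Rational(53258, 153)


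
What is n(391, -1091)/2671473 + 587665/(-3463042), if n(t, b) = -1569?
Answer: -525121564481/3083807733622 ≈ -0.17028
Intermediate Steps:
n(391, -1091)/2671473 + 587665/(-3463042) = -1569/2671473 + 587665/(-3463042) = -1569*1/2671473 + 587665*(-1/3463042) = -523/890491 - 587665/3463042 = -525121564481/3083807733622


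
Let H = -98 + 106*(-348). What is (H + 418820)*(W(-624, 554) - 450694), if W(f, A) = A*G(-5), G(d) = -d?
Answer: -171032612616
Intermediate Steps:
W(f, A) = 5*A (W(f, A) = A*(-1*(-5)) = A*5 = 5*A)
H = -36986 (H = -98 - 36888 = -36986)
(H + 418820)*(W(-624, 554) - 450694) = (-36986 + 418820)*(5*554 - 450694) = 381834*(2770 - 450694) = 381834*(-447924) = -171032612616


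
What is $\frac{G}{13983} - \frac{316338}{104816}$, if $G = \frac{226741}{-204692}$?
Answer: $- \frac{113181124380553}{37500652308072} \approx -3.0181$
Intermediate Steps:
$G = - \frac{226741}{204692}$ ($G = 226741 \left(- \frac{1}{204692}\right) = - \frac{226741}{204692} \approx -1.1077$)
$\frac{G}{13983} - \frac{316338}{104816} = - \frac{226741}{204692 \cdot 13983} - \frac{316338}{104816} = \left(- \frac{226741}{204692}\right) \frac{1}{13983} - \frac{158169}{52408} = - \frac{226741}{2862208236} - \frac{158169}{52408} = - \frac{113181124380553}{37500652308072}$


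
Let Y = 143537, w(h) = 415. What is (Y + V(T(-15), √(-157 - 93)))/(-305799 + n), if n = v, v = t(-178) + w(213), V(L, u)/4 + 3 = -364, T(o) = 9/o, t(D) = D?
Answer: -142069/305562 ≈ -0.46494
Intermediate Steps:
V(L, u) = -1468 (V(L, u) = -12 + 4*(-364) = -12 - 1456 = -1468)
v = 237 (v = -178 + 415 = 237)
n = 237
(Y + V(T(-15), √(-157 - 93)))/(-305799 + n) = (143537 - 1468)/(-305799 + 237) = 142069/(-305562) = 142069*(-1/305562) = -142069/305562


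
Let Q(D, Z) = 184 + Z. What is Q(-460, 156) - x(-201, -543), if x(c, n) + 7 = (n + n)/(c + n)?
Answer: 42847/124 ≈ 345.54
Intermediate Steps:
x(c, n) = -7 + 2*n/(c + n) (x(c, n) = -7 + (n + n)/(c + n) = -7 + (2*n)/(c + n) = -7 + 2*n/(c + n))
Q(-460, 156) - x(-201, -543) = (184 + 156) - (-7*(-201) - 5*(-543))/(-201 - 543) = 340 - (1407 + 2715)/(-744) = 340 - (-1)*4122/744 = 340 - 1*(-687/124) = 340 + 687/124 = 42847/124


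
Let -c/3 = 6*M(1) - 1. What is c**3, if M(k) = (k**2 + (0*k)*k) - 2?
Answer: 9261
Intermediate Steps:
M(k) = -2 + k**2 (M(k) = (k**2 + 0*k) - 2 = (k**2 + 0) - 2 = k**2 - 2 = -2 + k**2)
c = 21 (c = -3*(6*(-2 + 1**2) - 1) = -3*(6*(-2 + 1) - 1) = -3*(6*(-1) - 1) = -3*(-6 - 1) = -3*(-7) = 21)
c**3 = 21**3 = 9261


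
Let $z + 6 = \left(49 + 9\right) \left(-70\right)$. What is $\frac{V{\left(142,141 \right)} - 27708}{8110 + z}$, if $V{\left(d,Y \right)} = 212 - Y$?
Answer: $- \frac{27637}{4044} \approx -6.8341$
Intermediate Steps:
$z = -4066$ ($z = -6 + \left(49 + 9\right) \left(-70\right) = -6 + 58 \left(-70\right) = -6 - 4060 = -4066$)
$\frac{V{\left(142,141 \right)} - 27708}{8110 + z} = \frac{\left(212 - 141\right) - 27708}{8110 - 4066} = \frac{\left(212 - 141\right) - 27708}{4044} = \left(71 - 27708\right) \frac{1}{4044} = \left(-27637\right) \frac{1}{4044} = - \frac{27637}{4044}$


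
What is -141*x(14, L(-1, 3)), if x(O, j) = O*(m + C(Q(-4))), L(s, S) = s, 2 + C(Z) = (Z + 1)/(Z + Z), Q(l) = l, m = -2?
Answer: 28623/4 ≈ 7155.8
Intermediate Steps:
C(Z) = -2 + (1 + Z)/(2*Z) (C(Z) = -2 + (Z + 1)/(Z + Z) = -2 + (1 + Z)/((2*Z)) = -2 + (1 + Z)*(1/(2*Z)) = -2 + (1 + Z)/(2*Z))
x(O, j) = -29*O/8 (x(O, j) = O*(-2 + (½)*(1 - 3*(-4))/(-4)) = O*(-2 + (½)*(-¼)*(1 + 12)) = O*(-2 + (½)*(-¼)*13) = O*(-2 - 13/8) = O*(-29/8) = -29*O/8)
-141*x(14, L(-1, 3)) = -(-4089)*14/8 = -141*(-203/4) = 28623/4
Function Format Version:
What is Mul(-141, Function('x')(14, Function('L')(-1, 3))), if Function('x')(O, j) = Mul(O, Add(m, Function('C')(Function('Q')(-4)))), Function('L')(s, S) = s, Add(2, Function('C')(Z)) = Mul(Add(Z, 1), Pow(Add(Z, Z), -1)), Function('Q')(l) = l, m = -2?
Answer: Rational(28623, 4) ≈ 7155.8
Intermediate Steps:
Function('C')(Z) = Add(-2, Mul(Rational(1, 2), Pow(Z, -1), Add(1, Z))) (Function('C')(Z) = Add(-2, Mul(Add(Z, 1), Pow(Add(Z, Z), -1))) = Add(-2, Mul(Add(1, Z), Pow(Mul(2, Z), -1))) = Add(-2, Mul(Add(1, Z), Mul(Rational(1, 2), Pow(Z, -1)))) = Add(-2, Mul(Rational(1, 2), Pow(Z, -1), Add(1, Z))))
Function('x')(O, j) = Mul(Rational(-29, 8), O) (Function('x')(O, j) = Mul(O, Add(-2, Mul(Rational(1, 2), Pow(-4, -1), Add(1, Mul(-3, -4))))) = Mul(O, Add(-2, Mul(Rational(1, 2), Rational(-1, 4), Add(1, 12)))) = Mul(O, Add(-2, Mul(Rational(1, 2), Rational(-1, 4), 13))) = Mul(O, Add(-2, Rational(-13, 8))) = Mul(O, Rational(-29, 8)) = Mul(Rational(-29, 8), O))
Mul(-141, Function('x')(14, Function('L')(-1, 3))) = Mul(-141, Mul(Rational(-29, 8), 14)) = Mul(-141, Rational(-203, 4)) = Rational(28623, 4)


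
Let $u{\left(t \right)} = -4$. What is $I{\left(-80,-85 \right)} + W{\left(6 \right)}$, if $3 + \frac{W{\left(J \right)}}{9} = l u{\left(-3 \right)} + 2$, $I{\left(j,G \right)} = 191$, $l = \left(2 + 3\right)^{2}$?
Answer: $-718$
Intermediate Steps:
$l = 25$ ($l = 5^{2} = 25$)
$W{\left(J \right)} = -909$ ($W{\left(J \right)} = -27 + 9 \left(25 \left(-4\right) + 2\right) = -27 + 9 \left(-100 + 2\right) = -27 + 9 \left(-98\right) = -27 - 882 = -909$)
$I{\left(-80,-85 \right)} + W{\left(6 \right)} = 191 - 909 = -718$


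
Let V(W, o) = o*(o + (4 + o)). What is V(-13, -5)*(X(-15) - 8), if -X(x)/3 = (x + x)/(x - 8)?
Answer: -8220/23 ≈ -357.39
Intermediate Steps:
X(x) = -6*x/(-8 + x) (X(x) = -3*(x + x)/(x - 8) = -3*2*x/(-8 + x) = -6*x/(-8 + x))
V(W, o) = o*(4 + 2*o)
V(-13, -5)*(X(-15) - 8) = (2*(-5)*(2 - 5))*(-6*(-15)/(-8 - 15) - 8) = (2*(-5)*(-3))*(-6*(-15)/(-23) - 8) = 30*(-6*(-15)*(-1/23) - 8) = 30*(-90/23 - 8) = 30*(-274/23) = -8220/23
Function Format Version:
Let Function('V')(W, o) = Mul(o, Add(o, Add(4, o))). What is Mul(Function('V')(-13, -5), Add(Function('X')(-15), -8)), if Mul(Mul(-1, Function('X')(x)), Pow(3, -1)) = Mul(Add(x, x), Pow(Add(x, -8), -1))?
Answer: Rational(-8220, 23) ≈ -357.39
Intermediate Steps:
Function('X')(x) = Mul(-6, x, Pow(Add(-8, x), -1)) (Function('X')(x) = Mul(-3, Mul(Add(x, x), Pow(Add(x, -8), -1))) = Mul(-3, Mul(Mul(2, x), Pow(Add(-8, x), -1))) = Mul(-3, Mul(2, x, Pow(Add(-8, x), -1))) = Mul(-6, x, Pow(Add(-8, x), -1)))
Function('V')(W, o) = Mul(o, Add(4, Mul(2, o)))
Mul(Function('V')(-13, -5), Add(Function('X')(-15), -8)) = Mul(Mul(2, -5, Add(2, -5)), Add(Mul(-6, -15, Pow(Add(-8, -15), -1)), -8)) = Mul(Mul(2, -5, -3), Add(Mul(-6, -15, Pow(-23, -1)), -8)) = Mul(30, Add(Mul(-6, -15, Rational(-1, 23)), -8)) = Mul(30, Add(Rational(-90, 23), -8)) = Mul(30, Rational(-274, 23)) = Rational(-8220, 23)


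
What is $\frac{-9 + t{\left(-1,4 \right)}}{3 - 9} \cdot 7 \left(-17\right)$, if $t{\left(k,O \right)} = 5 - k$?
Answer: $- \frac{119}{2} \approx -59.5$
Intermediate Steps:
$\frac{-9 + t{\left(-1,4 \right)}}{3 - 9} \cdot 7 \left(-17\right) = \frac{-9 + \left(5 - -1\right)}{3 - 9} \cdot 7 \left(-17\right) = \frac{-9 + \left(5 + 1\right)}{-6} \cdot 7 \left(-17\right) = \left(-9 + 6\right) \left(- \frac{1}{6}\right) 7 \left(-17\right) = \left(-3\right) \left(- \frac{1}{6}\right) 7 \left(-17\right) = \frac{1}{2} \cdot 7 \left(-17\right) = \frac{7}{2} \left(-17\right) = - \frac{119}{2}$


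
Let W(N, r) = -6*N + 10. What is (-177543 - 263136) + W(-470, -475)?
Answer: -437849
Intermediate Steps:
W(N, r) = 10 - 6*N
(-177543 - 263136) + W(-470, -475) = (-177543 - 263136) + (10 - 6*(-470)) = -440679 + (10 + 2820) = -440679 + 2830 = -437849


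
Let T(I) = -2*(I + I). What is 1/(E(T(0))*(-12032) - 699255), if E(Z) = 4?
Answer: -1/747383 ≈ -1.3380e-6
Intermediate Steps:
T(I) = -4*I
1/(E(T(0))*(-12032) - 699255) = 1/(4*(-12032) - 699255) = 1/(-48128 - 699255) = 1/(-747383) = -1/747383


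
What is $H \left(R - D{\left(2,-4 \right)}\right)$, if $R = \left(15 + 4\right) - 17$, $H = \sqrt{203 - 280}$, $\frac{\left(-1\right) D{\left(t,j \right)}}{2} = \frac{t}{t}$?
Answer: $4 i \sqrt{77} \approx 35.1 i$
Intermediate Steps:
$D{\left(t,j \right)} = -2$ ($D{\left(t,j \right)} = - 2 \frac{t}{t} = \left(-2\right) 1 = -2$)
$H = i \sqrt{77}$ ($H = \sqrt{-77} = i \sqrt{77} \approx 8.775 i$)
$R = 2$ ($R = 19 - 17 = 2$)
$H \left(R - D{\left(2,-4 \right)}\right) = i \sqrt{77} \left(2 - -2\right) = i \sqrt{77} \left(2 + 2\right) = i \sqrt{77} \cdot 4 = 4 i \sqrt{77}$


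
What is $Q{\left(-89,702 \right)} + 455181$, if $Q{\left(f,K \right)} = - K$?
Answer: $454479$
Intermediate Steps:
$Q{\left(-89,702 \right)} + 455181 = \left(-1\right) 702 + 455181 = -702 + 455181 = 454479$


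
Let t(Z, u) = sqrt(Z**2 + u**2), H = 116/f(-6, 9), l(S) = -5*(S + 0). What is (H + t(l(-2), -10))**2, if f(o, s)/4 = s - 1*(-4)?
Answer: 34641/169 + 580*sqrt(2)/13 ≈ 268.07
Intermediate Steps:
f(o, s) = 16 + 4*s (f(o, s) = 4*(s - 1*(-4)) = 4*(s + 4) = 4*(4 + s) = 16 + 4*s)
l(S) = -5*S
H = 29/13 (H = 116/(16 + 4*9) = 116/(16 + 36) = 116/52 = 116*(1/52) = 29/13 ≈ 2.2308)
(H + t(l(-2), -10))**2 = (29/13 + sqrt((-5*(-2))**2 + (-10)**2))**2 = (29/13 + sqrt(10**2 + 100))**2 = (29/13 + sqrt(100 + 100))**2 = (29/13 + sqrt(200))**2 = (29/13 + 10*sqrt(2))**2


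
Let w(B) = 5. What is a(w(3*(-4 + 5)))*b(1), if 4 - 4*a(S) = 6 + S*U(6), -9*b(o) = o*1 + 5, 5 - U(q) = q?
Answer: -½ ≈ -0.50000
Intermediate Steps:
U(q) = 5 - q
b(o) = -5/9 - o/9 (b(o) = -(o*1 + 5)/9 = -(o + 5)/9 = -(5 + o)/9 = -5/9 - o/9)
a(S) = -½ + S/4 (a(S) = 1 - (6 + S*(5 - 1*6))/4 = 1 - (6 + S*(5 - 6))/4 = 1 - (6 + S*(-1))/4 = 1 - (6 - S)/4 = 1 + (-3/2 + S/4) = -½ + S/4)
a(w(3*(-4 + 5)))*b(1) = (-½ + (¼)*5)*(-5/9 - ⅑*1) = (-½ + 5/4)*(-5/9 - ⅑) = (¾)*(-⅔) = -½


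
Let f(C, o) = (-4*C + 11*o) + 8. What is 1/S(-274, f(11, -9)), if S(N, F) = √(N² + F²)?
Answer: √93301/93301 ≈ 0.0032738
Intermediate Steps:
f(C, o) = 8 - 4*C + 11*o
S(N, F) = √(F² + N²)
1/S(-274, f(11, -9)) = 1/(√((8 - 4*11 + 11*(-9))² + (-274)²)) = 1/(√((8 - 44 - 99)² + 75076)) = 1/(√((-135)² + 75076)) = 1/(√(18225 + 75076)) = 1/(√93301) = √93301/93301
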